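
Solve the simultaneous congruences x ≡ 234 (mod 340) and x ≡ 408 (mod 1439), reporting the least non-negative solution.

164454

Write x = 234 + 340·k. Then 340·k ≡ 408 − 234 ≡ 174 (mod 1439).
Need 340⁻¹ mod 1439. Extended Euclid on (1439, 340):
1439 = 4*340 + 79
340 = 4*79 + 24
79 = 3*24 + 7
24 = 3*7 + 3
7 = 2*3 + 1
3 = 3*1 + 0
Back-substitute:
1 = 7 − 2·3
1 = −2·24 + 7·7
1 = 7·79 − 23·24
1 = −23·340 + 99·79
1 = 99·1439 − 419·340
340⁻¹ ≡ 1020 (mod 1439), so k ≡ 1020·174 ≡ 483 (mod 1439).
x = 234 + 340·483 = 164454.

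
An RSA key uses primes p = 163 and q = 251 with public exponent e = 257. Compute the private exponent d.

φ(n) = (p−1)(q−1) = 162·250 = 40500.
Need d with 257·d ≡ 1 (mod 40500). Apply the extended Euclidean algorithm:
40500 = 157×257 + 151
257 = 1×151 + 106
151 = 1×106 + 45
106 = 2×45 + 16
45 = 2×16 + 13
16 = 1×13 + 3
13 = 4×3 + 1
3 = 3×1 + 0
Back-substitute:
1 = 13 − 4·3
1 = −4·16 + 5·13
1 = 5·45 − 14·16
1 = −14·106 + 33·45
1 = 33·151 − 47·106
1 = −47·257 + 80·151
1 = 80·40500 − 12607·257
So 257·(-12607) ≡ 1 (mod 40500), hence d ≡ -12607 ≡ 27893 (mod 40500).

27893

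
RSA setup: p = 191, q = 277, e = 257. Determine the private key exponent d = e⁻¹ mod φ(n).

21833

φ(n) = (p−1)(q−1) = 190·276 = 52440.
Need d with 257·d ≡ 1 (mod 52440). Apply the extended Euclidean algorithm:
52440 = 204×257 + 12
257 = 21×12 + 5
12 = 2×5 + 2
5 = 2×2 + 1
2 = 2×1 + 0
Back-substitute:
1 = 5 − 2·2
1 = −2·12 + 5·5
1 = 5·257 − 107·12
1 = −107·52440 + 21833·257
So 257·21833 ≡ 1 (mod 52440), hence d = 21833.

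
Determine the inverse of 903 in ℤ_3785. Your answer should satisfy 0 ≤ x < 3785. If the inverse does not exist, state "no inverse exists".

897

Extended Euclidean algorithm:
3785 = 4×903 + 173
903 = 5×173 + 38
173 = 4×38 + 21
38 = 1×21 + 17
21 = 1×17 + 4
17 = 4×4 + 1
4 = 4×1 + 0
The gcd is 1. Working backward:
1 = 17 − 4·4
1 = −4·21 + 5·17
1 = 5·38 − 9·21
1 = −9·173 + 41·38
1 = 41·903 − 214·173
1 = −214·3785 + 897·903
So 903·897 ≡ 1 (mod 3785).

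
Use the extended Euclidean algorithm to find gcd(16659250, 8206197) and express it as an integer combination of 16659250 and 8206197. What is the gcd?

Repeated division:
16659250 = 2*8206197 + 246856
8206197 = 33*246856 + 59949
246856 = 4*59949 + 7060
59949 = 8*7060 + 3469
7060 = 2*3469 + 122
3469 = 28*122 + 53
122 = 2*53 + 16
53 = 3*16 + 5
16 = 3*5 + 1
5 = 5*1 + 0
gcd(16659250, 8206197) = 1.
Express as a combination:
1 = 16 − 3·5
1 = −3·53 + 10·16
1 = 10·122 − 23·53
1 = −23·3469 + 654·122
1 = 654·7060 − 1331·3469
1 = −1331·59949 + 11302·7060
1 = 11302·246856 − 46539·59949
1 = −46539·8206197 + 1547089·246856
1 = 1547089·16659250 − 3140717·8206197
So 1 = (1547089)·16659250 + (-3140717)·8206197.

1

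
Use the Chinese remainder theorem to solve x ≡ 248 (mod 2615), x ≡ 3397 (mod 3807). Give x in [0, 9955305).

Write x = 248 + 2615·k. Then 2615·k ≡ 3397 − 248 ≡ 3149 (mod 3807).
Need 2615⁻¹ mod 3807. Extended Euclid on (3807, 2615):
3807 = 1*2615 + 1192
2615 = 2*1192 + 231
1192 = 5*231 + 37
231 = 6*37 + 9
37 = 4*9 + 1
9 = 9*1 + 0
Back-substitute:
1 = 37 − 4·9
1 = −4·231 + 25·37
1 = 25·1192 − 129·231
1 = −129·2615 + 283·1192
1 = 283·3807 − 412·2615
2615⁻¹ ≡ 3395 (mod 3807), so k ≡ 3395·3149 ≡ 799 (mod 3807).
x = 248 + 2615·799 = 2089633.

2089633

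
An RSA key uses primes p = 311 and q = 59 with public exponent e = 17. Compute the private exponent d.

φ(n) = (p−1)(q−1) = 310·58 = 17980.
Need d with 17·d ≡ 1 (mod 17980). Apply the extended Euclidean algorithm:
17980 = 1057×17 + 11
17 = 1×11 + 6
11 = 1×6 + 5
6 = 1×5 + 1
5 = 5×1 + 0
Back-substitute:
1 = 6 − 5
1 = −11 + 2·6
1 = 2·17 − 3·11
1 = −3·17980 + 3173·17
So 17·3173 ≡ 1 (mod 17980), hence d = 3173.

3173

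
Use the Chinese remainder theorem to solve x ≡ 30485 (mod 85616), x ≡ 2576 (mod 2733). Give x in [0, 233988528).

Write x = 30485 + 85616·k. Then 85616·k ≡ 2576 − 30485 ≡ 2154 (mod 2733).
Need 85616⁻¹ mod 2733. Extended Euclid on (2733, 893):
2733 = 3*893 + 54
893 = 16*54 + 29
54 = 1*29 + 25
29 = 1*25 + 4
25 = 6*4 + 1
4 = 4*1 + 0
Back-substitute:
1 = 25 − 6·4
1 = −6·29 + 7·25
1 = 7·54 − 13·29
1 = −13·893 + 215·54
1 = 215·2733 − 658·893
85616⁻¹ ≡ 2075 (mod 2733), so k ≡ 2075·2154 ≡ 1095 (mod 2733).
x = 30485 + 85616·1095 = 93780005.

93780005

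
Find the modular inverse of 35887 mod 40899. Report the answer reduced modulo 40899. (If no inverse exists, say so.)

24244

Extended Euclidean algorithm:
40899 = 1*35887 + 5012
35887 = 7*5012 + 803
5012 = 6*803 + 194
803 = 4*194 + 27
194 = 7*27 + 5
27 = 5*5 + 2
5 = 2*2 + 1
2 = 2*1 + 0
gcd = 1, so the inverse exists. Back-substitute:
1 = 5 − 2·2
1 = −2·27 + 11·5
1 = 11·194 − 79·27
1 = −79·803 + 327·194
1 = 327·5012 − 2041·803
1 = −2041·35887 + 14614·5012
1 = 14614·40899 − 16655·35887
Thus 35887·(-16655) ≡ 1 (mod 40899); reducing, -16655 mod 40899 = 24244.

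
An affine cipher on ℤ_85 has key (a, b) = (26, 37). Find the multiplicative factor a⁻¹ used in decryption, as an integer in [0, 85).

36

Apply the Euclidean algorithm to 85 and 26:
85 = 3*26 + 7
26 = 3*7 + 5
7 = 1*5 + 2
5 = 2*2 + 1
2 = 2*1 + 0
The gcd is 1. Working backward:
1 = 5 − 2·2
1 = −2·7 + 3·5
1 = 3·26 − 11·7
1 = −11·85 + 36·26
So 26·36 ≡ 1 (mod 85).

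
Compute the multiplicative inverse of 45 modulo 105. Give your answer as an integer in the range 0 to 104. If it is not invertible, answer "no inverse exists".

no inverse exists

Compute gcd(45, 105):
105 = 2×45 + 15
45 = 3×15 + 0
The gcd is 15, not 1, hence no inverse exists.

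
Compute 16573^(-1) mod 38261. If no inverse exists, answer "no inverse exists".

gcd(38261, 16573) by repeated division:
38261 = 2·16573 + 5115
16573 = 3·5115 + 1228
5115 = 4·1228 + 203
1228 = 6·203 + 10
203 = 20·10 + 3
10 = 3·3 + 1
3 = 3·1 + 0
The gcd is 1. Working backward:
1 = 10 − 3·3
1 = −3·203 + 61·10
1 = 61·1228 − 369·203
1 = −369·5115 + 1537·1228
1 = 1537·16573 − 4980·5115
1 = −4980·38261 + 11497·16573
So 16573·11497 ≡ 1 (mod 38261).

11497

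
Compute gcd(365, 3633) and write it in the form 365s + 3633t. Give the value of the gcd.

Euclidean algorithm:
3633 = 9*365 + 348
365 = 1*348 + 17
348 = 20*17 + 8
17 = 2*8 + 1
8 = 8*1 + 0
gcd(365, 3633) = 1.
Working backward:
1 = 17 − 2·8
1 = −2·348 + 41·17
1 = 41·365 − 43·348
1 = −43·3633 + 428·365
So 1 = (-43)·3633 + (428)·365.

1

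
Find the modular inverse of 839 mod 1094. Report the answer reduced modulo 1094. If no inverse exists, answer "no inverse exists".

gcd(1094, 839) by repeated division:
1094 = 1*839 + 255
839 = 3*255 + 74
255 = 3*74 + 33
74 = 2*33 + 8
33 = 4*8 + 1
8 = 8*1 + 0
The gcd is 1. Working backward:
1 = 33 − 4·8
1 = −4·74 + 9·33
1 = 9·255 − 31·74
1 = −31·839 + 102·255
1 = 102·1094 − 133·839
Thus 839·(-133) ≡ 1 (mod 1094); reducing, -133 mod 1094 = 961.

961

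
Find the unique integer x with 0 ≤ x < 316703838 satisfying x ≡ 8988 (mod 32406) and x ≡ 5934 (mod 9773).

128012688

Write x = 8988 + 32406·k. Then 32406·k ≡ 5934 − 8988 ≡ 6719 (mod 9773).
Need 32406⁻¹ mod 9773. Extended Euclid on (9773, 3087):
9773 = 3·3087 + 512
3087 = 6·512 + 15
512 = 34·15 + 2
15 = 7·2 + 1
2 = 2·1 + 0
Back-substitute:
1 = 15 − 7·2
1 = −7·512 + 239·15
1 = 239·3087 − 1441·512
1 = −1441·9773 + 4562·3087
32406⁻¹ ≡ 4562 (mod 9773), so k ≡ 4562·6719 ≡ 3950 (mod 9773).
x = 8988 + 32406·3950 = 128012688.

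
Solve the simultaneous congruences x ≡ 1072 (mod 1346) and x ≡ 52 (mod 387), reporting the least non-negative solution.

162592

Write x = 1072 + 1346·k. Then 1346·k ≡ 52 − 1072 ≡ 141 (mod 387).
Need 1346⁻¹ mod 387. Extended Euclid on (387, 185):
387 = 2*185 + 17
185 = 10*17 + 15
17 = 1*15 + 2
15 = 7*2 + 1
2 = 2*1 + 0
Back-substitute:
1 = 15 − 7·2
1 = −7·17 + 8·15
1 = 8·185 − 87·17
1 = −87·387 + 182·185
1346⁻¹ ≡ 182 (mod 387), so k ≡ 182·141 ≡ 120 (mod 387).
x = 1072 + 1346·120 = 162592.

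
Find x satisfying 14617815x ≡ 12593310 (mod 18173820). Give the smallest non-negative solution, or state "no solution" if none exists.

684202

First find gcd(14617815, 18173820):
18173820 = 1·14617815 + 3556005
14617815 = 4·3556005 + 393795
3556005 = 9·393795 + 11850
393795 = 33·11850 + 2745
11850 = 4·2745 + 870
2745 = 3·870 + 135
870 = 6·135 + 60
135 = 2·60 + 15
60 = 4·15 + 0
gcd = 15 and 15 | 12593310, so solutions exist. Divide through by 15: 974521x ≡ 839554 (mod 1211588).
Now find 974521⁻¹ mod 1211588:
1211588 = 1*974521 + 237067
974521 = 4*237067 + 26253
237067 = 9*26253 + 790
26253 = 33*790 + 183
790 = 4*183 + 58
183 = 3*58 + 9
58 = 6*9 + 4
9 = 2*4 + 1
4 = 4*1 + 0
Back-substitute:
1 = 9 − 2·4
1 = −2·58 + 13·9
1 = 13·183 − 41·58
1 = −41·790 + 177·183
1 = 177·26253 − 5882·790
1 = −5882·237067 + 53115·26253
1 = 53115·974521 − 218342·237067
1 = −218342·1211588 + 271457·974521
So 974521⁻¹ ≡ 271457 (mod 1211588).
Then x ≡ 271457·839554 ≡ 684202 (mod 1211588); the smallest non-negative solution is x = 684202.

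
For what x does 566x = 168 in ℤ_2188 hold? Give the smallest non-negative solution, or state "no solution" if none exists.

124

First find gcd(566, 2188):
2188 = 3*566 + 490
566 = 1*490 + 76
490 = 6*76 + 34
76 = 2*34 + 8
34 = 4*8 + 2
8 = 4*2 + 0
gcd = 2 and 2 | 168, so solutions exist. Divide through by 2: 283x ≡ 84 (mod 1094).
Now find 283⁻¹ mod 1094:
1094 = 3·283 + 245
283 = 1·245 + 38
245 = 6·38 + 17
38 = 2·17 + 4
17 = 4·4 + 1
4 = 4·1 + 0
Back-substitute:
1 = 17 − 4·4
1 = −4·38 + 9·17
1 = 9·245 − 58·38
1 = −58·283 + 67·245
1 = 67·1094 − 259·283
So 283·(-259) ≡ 1 (mod 1094), i.e. 283⁻¹ ≡ 835.
Then x ≡ 835·84 ≡ 124 (mod 1094); the smallest non-negative solution is x = 124.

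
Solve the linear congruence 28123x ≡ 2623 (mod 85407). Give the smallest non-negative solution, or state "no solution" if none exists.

First find gcd(28123, 85407):
85407 = 3·28123 + 1038
28123 = 27·1038 + 97
1038 = 10·97 + 68
97 = 1·68 + 29
68 = 2·29 + 10
29 = 2·10 + 9
10 = 1·9 + 1
9 = 9·1 + 0
gcd = 1, so a unique solution mod 85407 exists.
Back-substitute for the Bézout coefficients:
1 = 10 − 9
1 = −29 + 3·10
1 = 3·68 − 7·29
1 = −7·97 + 10·68
1 = 10·1038 − 107·97
1 = −107·28123 + 2899·1038
1 = 2899·85407 − 8804·28123
So 28123·(-8804) ≡ 1 (mod 85407), giving 28123⁻¹ ≡ 76603.
x ≡ 28123⁻¹·2623 ≡ 76603·2623 ≡ 52405 (mod 85407).

52405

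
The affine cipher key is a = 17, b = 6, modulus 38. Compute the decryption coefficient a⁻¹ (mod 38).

Apply the Euclidean algorithm to 38 and 17:
38 = 2×17 + 4
17 = 4×4 + 1
4 = 4×1 + 0
Since gcd(17, 38) = 1, back-substitute to write 1 as a combination:
1 = 17 − 4·4
1 = −4·38 + 9·17
So 17·9 ≡ 1 (mod 38).

9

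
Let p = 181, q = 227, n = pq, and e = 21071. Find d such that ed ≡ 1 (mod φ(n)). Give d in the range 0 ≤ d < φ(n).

7151

φ(n) = (p−1)(q−1) = 180·226 = 40680.
Need d with 21071·d ≡ 1 (mod 40680). Apply the extended Euclidean algorithm:
40680 = 1*21071 + 19609
21071 = 1*19609 + 1462
19609 = 13*1462 + 603
1462 = 2*603 + 256
603 = 2*256 + 91
256 = 2*91 + 74
91 = 1*74 + 17
74 = 4*17 + 6
17 = 2*6 + 5
6 = 1*5 + 1
5 = 5*1 + 0
Back-substitute:
1 = 6 − 5
1 = −17 + 3·6
1 = 3·74 − 13·17
1 = −13·91 + 16·74
1 = 16·256 − 45·91
1 = −45·603 + 106·256
1 = 106·1462 − 257·603
1 = −257·19609 + 3447·1462
1 = 3447·21071 − 3704·19609
1 = −3704·40680 + 7151·21071
So 21071·7151 ≡ 1 (mod 40680), hence d = 7151.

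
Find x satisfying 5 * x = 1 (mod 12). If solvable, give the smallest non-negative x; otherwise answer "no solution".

First find gcd(5, 12):
12 = 2×5 + 2
5 = 2×2 + 1
2 = 2×1 + 0
gcd = 1, so a unique solution mod 12 exists.
Back-substitute for the Bézout coefficients:
1 = 5 − 2·2
1 = −2·12 + 5·5
So 5·(5) ≡ 1 (mod 12), giving 5⁻¹ ≡ 5.
x ≡ 5⁻¹·1 ≡ 5·1 ≡ 5 (mod 12).

5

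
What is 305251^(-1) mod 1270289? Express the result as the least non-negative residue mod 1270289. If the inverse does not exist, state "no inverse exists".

gcd(1270289, 305251) by repeated division:
1270289 = 4×305251 + 49285
305251 = 6×49285 + 9541
49285 = 5×9541 + 1580
9541 = 6×1580 + 61
1580 = 25×61 + 55
61 = 1×55 + 6
55 = 9×6 + 1
6 = 6×1 + 0
gcd = 1, so the inverse exists. Back-substitute:
1 = 55 − 9·6
1 = −9·61 + 10·55
1 = 10·1580 − 259·61
1 = −259·9541 + 1564·1580
1 = 1564·49285 − 8079·9541
1 = −8079·305251 + 50038·49285
1 = 50038·1270289 − 208231·305251
Thus 305251·(-208231) ≡ 1 (mod 1270289); reducing, -208231 mod 1270289 = 1062058.

1062058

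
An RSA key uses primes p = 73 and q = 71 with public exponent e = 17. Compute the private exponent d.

593

φ(n) = (p−1)(q−1) = 72·70 = 5040.
Need d with 17·d ≡ 1 (mod 5040). Apply the extended Euclidean algorithm:
5040 = 296*17 + 8
17 = 2*8 + 1
8 = 8*1 + 0
Back-substitute:
1 = 17 − 2·8
1 = −2·5040 + 593·17
So 17·593 ≡ 1 (mod 5040), hence d = 593.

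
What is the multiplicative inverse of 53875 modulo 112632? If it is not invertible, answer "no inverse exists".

gcd(112632, 53875) by repeated division:
112632 = 2×53875 + 4882
53875 = 11×4882 + 173
4882 = 28×173 + 38
173 = 4×38 + 21
38 = 1×21 + 17
21 = 1×17 + 4
17 = 4×4 + 1
4 = 4×1 + 0
The gcd is 1. Working backward:
1 = 17 − 4·4
1 = −4·21 + 5·17
1 = 5·38 − 9·21
1 = −9·173 + 41·38
1 = 41·4882 − 1157·173
1 = −1157·53875 + 12768·4882
1 = 12768·112632 − 26693·53875
So 53875·(-26693) ≡ 1 (mod 112632), and -26693 ≡ 85939 (mod 112632).

85939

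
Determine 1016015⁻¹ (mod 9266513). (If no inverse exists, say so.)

Run Euclid on (9266513, 1016015):
9266513 = 9·1016015 + 122378
1016015 = 8·122378 + 36991
122378 = 3·36991 + 11405
36991 = 3·11405 + 2776
11405 = 4·2776 + 301
2776 = 9·301 + 67
301 = 4·67 + 33
67 = 2·33 + 1
33 = 33·1 + 0
gcd = 1, so the inverse exists. Back-substitute:
1 = 67 − 2·33
1 = −2·301 + 9·67
1 = 9·2776 − 83·301
1 = −83·11405 + 341·2776
1 = 341·36991 − 1106·11405
1 = −1106·122378 + 3659·36991
1 = 3659·1016015 − 30378·122378
1 = −30378·9266513 + 277061·1016015
So 1016015·277061 ≡ 1 (mod 9266513).

277061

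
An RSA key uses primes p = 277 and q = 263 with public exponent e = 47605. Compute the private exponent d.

28621

φ(n) = (p−1)(q−1) = 276·262 = 72312.
Need d with 47605·d ≡ 1 (mod 72312). Apply the extended Euclidean algorithm:
72312 = 1·47605 + 24707
47605 = 1·24707 + 22898
24707 = 1·22898 + 1809
22898 = 12·1809 + 1190
1809 = 1·1190 + 619
1190 = 1·619 + 571
619 = 1·571 + 48
571 = 11·48 + 43
48 = 1·43 + 5
43 = 8·5 + 3
5 = 1·3 + 2
3 = 1·2 + 1
2 = 2·1 + 0
Back-substitute:
1 = 3 − 2
1 = −5 + 2·3
1 = 2·43 − 17·5
1 = −17·48 + 19·43
1 = 19·571 − 226·48
1 = −226·619 + 245·571
1 = 245·1190 − 471·619
1 = −471·1809 + 716·1190
1 = 716·22898 − 9063·1809
1 = −9063·24707 + 9779·22898
1 = 9779·47605 − 18842·24707
1 = −18842·72312 + 28621·47605
So 47605·28621 ≡ 1 (mod 72312), hence d = 28621.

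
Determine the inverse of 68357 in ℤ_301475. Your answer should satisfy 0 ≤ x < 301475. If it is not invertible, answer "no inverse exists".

251643

Apply the Euclidean algorithm to 301475 and 68357:
301475 = 4×68357 + 28047
68357 = 2×28047 + 12263
28047 = 2×12263 + 3521
12263 = 3×3521 + 1700
3521 = 2×1700 + 121
1700 = 14×121 + 6
121 = 20×6 + 1
6 = 6×1 + 0
The gcd is 1. Working backward:
1 = 121 − 20·6
1 = −20·1700 + 281·121
1 = 281·3521 − 582·1700
1 = −582·12263 + 2027·3521
1 = 2027·28047 − 4636·12263
1 = −4636·68357 + 11299·28047
1 = 11299·301475 − 49832·68357
So 68357·(-49832) ≡ 1 (mod 301475), and -49832 ≡ 251643 (mod 301475).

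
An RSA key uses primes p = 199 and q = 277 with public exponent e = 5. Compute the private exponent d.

32789

φ(n) = (p−1)(q−1) = 198·276 = 54648.
Need d with 5·d ≡ 1 (mod 54648). Apply the extended Euclidean algorithm:
54648 = 10929*5 + 3
5 = 1*3 + 2
3 = 1*2 + 1
2 = 2*1 + 0
Back-substitute:
1 = 3 − 2
1 = −5 + 2·3
1 = 2·54648 − 21859·5
So 5·(-21859) ≡ 1 (mod 54648), hence d ≡ -21859 ≡ 32789 (mod 54648).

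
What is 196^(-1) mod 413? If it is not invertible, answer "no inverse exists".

no inverse exists

Euclidean algorithm on 413, 196:
413 = 2*196 + 21
196 = 9*21 + 7
21 = 3*7 + 0
The gcd is 7, not 1, hence no inverse exists.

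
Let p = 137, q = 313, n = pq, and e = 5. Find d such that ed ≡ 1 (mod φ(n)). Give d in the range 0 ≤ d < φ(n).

16973

φ(n) = (p−1)(q−1) = 136·312 = 42432.
Need d with 5·d ≡ 1 (mod 42432). Apply the extended Euclidean algorithm:
42432 = 8486×5 + 2
5 = 2×2 + 1
2 = 2×1 + 0
Back-substitute:
1 = 5 − 2·2
1 = −2·42432 + 16973·5
So 5·16973 ≡ 1 (mod 42432), hence d = 16973.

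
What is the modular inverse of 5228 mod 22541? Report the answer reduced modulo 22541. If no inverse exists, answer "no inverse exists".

Extended Euclidean algorithm:
22541 = 4×5228 + 1629
5228 = 3×1629 + 341
1629 = 4×341 + 265
341 = 1×265 + 76
265 = 3×76 + 37
76 = 2×37 + 2
37 = 18×2 + 1
2 = 2×1 + 0
The gcd is 1. Working backward:
1 = 37 − 18·2
1 = −18·76 + 37·37
1 = 37·265 − 129·76
1 = −129·341 + 166·265
1 = 166·1629 − 793·341
1 = −793·5228 + 2545·1629
1 = 2545·22541 − 10973·5228
Hence 5228⁻¹ ≡ -10973 ≡ 11568 (mod 22541).

11568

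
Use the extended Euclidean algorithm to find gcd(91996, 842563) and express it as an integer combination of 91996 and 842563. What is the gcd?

Apply Euclid's algorithm to 842563 and 91996:
842563 = 9*91996 + 14599
91996 = 6*14599 + 4402
14599 = 3*4402 + 1393
4402 = 3*1393 + 223
1393 = 6*223 + 55
223 = 4*55 + 3
55 = 18*3 + 1
3 = 3*1 + 0
gcd(91996, 842563) = 1.
Back-substituting:
1 = 55 − 18·3
1 = −18·223 + 73·55
1 = 73·1393 − 456·223
1 = −456·4402 + 1441·1393
1 = 1441·14599 − 4779·4402
1 = −4779·91996 + 30115·14599
1 = 30115·842563 − 275814·91996
So 1 = (30115)·842563 + (-275814)·91996.

1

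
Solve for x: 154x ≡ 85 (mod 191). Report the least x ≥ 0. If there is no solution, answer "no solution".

39

First find gcd(154, 191):
191 = 1·154 + 37
154 = 4·37 + 6
37 = 6·6 + 1
6 = 6·1 + 0
gcd = 1, so a unique solution mod 191 exists.
Back-substitute for the Bézout coefficients:
1 = 37 − 6·6
1 = −6·154 + 25·37
1 = 25·191 − 31·154
So 154·(-31) ≡ 1 (mod 191), giving 154⁻¹ ≡ 160.
x ≡ 154⁻¹·85 ≡ 160·85 ≡ 39 (mod 191).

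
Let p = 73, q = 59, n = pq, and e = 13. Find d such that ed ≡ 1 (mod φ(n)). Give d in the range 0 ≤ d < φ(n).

φ(n) = (p−1)(q−1) = 72·58 = 4176.
Need d with 13·d ≡ 1 (mod 4176). Apply the extended Euclidean algorithm:
4176 = 321×13 + 3
13 = 4×3 + 1
3 = 3×1 + 0
Back-substitute:
1 = 13 − 4·3
1 = −4·4176 + 1285·13
So 13·1285 ≡ 1 (mod 4176), hence d = 1285.

1285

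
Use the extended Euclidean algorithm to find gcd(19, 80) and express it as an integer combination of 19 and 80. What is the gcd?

Apply Euclid's algorithm to 80 and 19:
80 = 4·19 + 4
19 = 4·4 + 3
4 = 1·3 + 1
3 = 3·1 + 0
gcd(19, 80) = 1.
Working backward:
1 = 4 − 3
1 = −19 + 5·4
1 = 5·80 − 21·19
So 1 = (5)·80 + (-21)·19.

1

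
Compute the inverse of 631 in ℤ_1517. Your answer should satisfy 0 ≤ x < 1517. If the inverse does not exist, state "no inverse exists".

Run Euclid on (1517, 631):
1517 = 2*631 + 255
631 = 2*255 + 121
255 = 2*121 + 13
121 = 9*13 + 4
13 = 3*4 + 1
4 = 4*1 + 0
gcd = 1, so the inverse exists. Back-substitute:
1 = 13 − 3·4
1 = −3·121 + 28·13
1 = 28·255 − 59·121
1 = −59·631 + 146·255
1 = 146·1517 − 351·631
Thus 631·(-351) ≡ 1 (mod 1517); reducing, -351 mod 1517 = 1166.

1166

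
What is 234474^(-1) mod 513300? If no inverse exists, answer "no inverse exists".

Compute gcd(234474, 513300):
513300 = 2·234474 + 44352
234474 = 5·44352 + 12714
44352 = 3·12714 + 6210
12714 = 2·6210 + 294
6210 = 21·294 + 36
294 = 8·36 + 6
36 = 6·6 + 0
The gcd is 6, not 1, hence no inverse exists.

no inverse exists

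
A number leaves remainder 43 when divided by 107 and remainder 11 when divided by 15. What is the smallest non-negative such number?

Write x = 43 + 107·k. Then 107·k ≡ 11 − 43 ≡ 13 (mod 15).
Need 107⁻¹ mod 15. Extended Euclid on (15, 2):
15 = 7·2 + 1
2 = 2·1 + 0
Back-substitute:
1 = 15 − 7·2
107⁻¹ ≡ 8 (mod 15), so k ≡ 8·13 ≡ 14 (mod 15).
x = 43 + 107·14 = 1541.

1541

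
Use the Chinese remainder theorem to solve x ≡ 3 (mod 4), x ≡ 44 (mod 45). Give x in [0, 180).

179

Write x = 3 + 4·k. Then 4·k ≡ 44 − 3 ≡ 41 (mod 45).
Need 4⁻¹ mod 45. Extended Euclid on (45, 4):
45 = 11×4 + 1
4 = 4×1 + 0
Back-substitute:
1 = 45 − 11·4
4⁻¹ ≡ 34 (mod 45), so k ≡ 34·41 ≡ 44 (mod 45).
x = 3 + 4·44 = 179.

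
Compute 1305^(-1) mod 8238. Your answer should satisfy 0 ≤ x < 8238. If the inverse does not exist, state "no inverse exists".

Compute gcd(1305, 8238):
8238 = 6*1305 + 408
1305 = 3*408 + 81
408 = 5*81 + 3
81 = 27*3 + 0
gcd(1305, 8238) = 3 ≠ 1, so 1305 has no multiplicative inverse modulo 8238.

no inverse exists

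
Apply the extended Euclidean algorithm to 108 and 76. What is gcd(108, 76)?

4

Euclidean algorithm:
108 = 1×76 + 32
76 = 2×32 + 12
32 = 2×12 + 8
12 = 1×8 + 4
8 = 2×4 + 0
gcd(108, 76) = 4.
Working backward:
4 = 12 − 8
4 = −32 + 3·12
4 = 3·76 − 7·32
4 = −7·108 + 10·76
So 4 = (-7)·108 + (10)·76.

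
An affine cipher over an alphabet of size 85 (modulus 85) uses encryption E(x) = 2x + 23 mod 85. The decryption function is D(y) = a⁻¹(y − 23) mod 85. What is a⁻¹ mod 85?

43

Apply the Euclidean algorithm to 85 and 2:
85 = 42×2 + 1
2 = 2×1 + 0
Since gcd(2, 85) = 1, back-substitute to write 1 as a combination:
1 = 85 − 42·2
Thus 2·(-42) ≡ 1 (mod 85); reducing, -42 mod 85 = 43.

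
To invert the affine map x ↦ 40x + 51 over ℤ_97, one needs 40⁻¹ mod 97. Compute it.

17

Apply the Euclidean algorithm to 97 and 40:
97 = 2×40 + 17
40 = 2×17 + 6
17 = 2×6 + 5
6 = 1×5 + 1
5 = 5×1 + 0
The gcd is 1. Working backward:
1 = 6 − 5
1 = −17 + 3·6
1 = 3·40 − 7·17
1 = −7·97 + 17·40
So 40·17 ≡ 1 (mod 97).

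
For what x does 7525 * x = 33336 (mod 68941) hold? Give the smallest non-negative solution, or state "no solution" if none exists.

First find gcd(7525, 68941):
68941 = 9·7525 + 1216
7525 = 6·1216 + 229
1216 = 5·229 + 71
229 = 3·71 + 16
71 = 4·16 + 7
16 = 2·7 + 2
7 = 3·2 + 1
2 = 2·1 + 0
gcd = 1, so a unique solution mod 68941 exists.
Back-substitute for the Bézout coefficients:
1 = 7 − 3·2
1 = −3·16 + 7·7
1 = 7·71 − 31·16
1 = −31·229 + 100·71
1 = 100·1216 − 531·229
1 = −531·7525 + 3286·1216
1 = 3286·68941 − 30105·7525
So 7525·(-30105) ≡ 1 (mod 68941), giving 7525⁻¹ ≡ 38836.
x ≡ 7525⁻¹·33336 ≡ 38836·33336 ≡ 62798 (mod 68941).

62798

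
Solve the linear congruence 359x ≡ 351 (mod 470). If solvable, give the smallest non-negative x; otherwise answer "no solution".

289

First find gcd(359, 470):
470 = 1×359 + 111
359 = 3×111 + 26
111 = 4×26 + 7
26 = 3×7 + 5
7 = 1×5 + 2
5 = 2×2 + 1
2 = 2×1 + 0
gcd = 1, so a unique solution mod 470 exists.
Back-substitute for the Bézout coefficients:
1 = 5 − 2·2
1 = −2·7 + 3·5
1 = 3·26 − 11·7
1 = −11·111 + 47·26
1 = 47·359 − 152·111
1 = −152·470 + 199·359
So 359·(199) ≡ 1 (mod 470), giving 359⁻¹ ≡ 199.
x ≡ 359⁻¹·351 ≡ 199·351 ≡ 289 (mod 470).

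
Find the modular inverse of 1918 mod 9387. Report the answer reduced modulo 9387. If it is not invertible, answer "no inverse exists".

Compute gcd(1918, 9387):
9387 = 4·1918 + 1715
1918 = 1·1715 + 203
1715 = 8·203 + 91
203 = 2·91 + 21
91 = 4·21 + 7
21 = 3·7 + 0
Since gcd = 7 > 1, 1918 is not a unit mod 9387.

no inverse exists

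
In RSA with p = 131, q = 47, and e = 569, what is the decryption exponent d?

1629

φ(n) = (p−1)(q−1) = 130·46 = 5980.
Need d with 569·d ≡ 1 (mod 5980). Apply the extended Euclidean algorithm:
5980 = 10·569 + 290
569 = 1·290 + 279
290 = 1·279 + 11
279 = 25·11 + 4
11 = 2·4 + 3
4 = 1·3 + 1
3 = 3·1 + 0
Back-substitute:
1 = 4 − 3
1 = −11 + 3·4
1 = 3·279 − 76·11
1 = −76·290 + 79·279
1 = 79·569 − 155·290
1 = −155·5980 + 1629·569
So 569·1629 ≡ 1 (mod 5980), hence d = 1629.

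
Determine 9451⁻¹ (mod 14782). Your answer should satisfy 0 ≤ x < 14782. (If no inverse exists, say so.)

Apply the Euclidean algorithm to 14782 and 9451:
14782 = 1*9451 + 5331
9451 = 1*5331 + 4120
5331 = 1*4120 + 1211
4120 = 3*1211 + 487
1211 = 2*487 + 237
487 = 2*237 + 13
237 = 18*13 + 3
13 = 4*3 + 1
3 = 3*1 + 0
Since gcd(9451, 14782) = 1, back-substitute to write 1 as a combination:
1 = 13 − 4·3
1 = −4·237 + 73·13
1 = 73·487 − 150·237
1 = −150·1211 + 373·487
1 = 373·4120 − 1269·1211
1 = −1269·5331 + 1642·4120
1 = 1642·9451 − 2911·5331
1 = −2911·14782 + 4553·9451
So 9451·4553 ≡ 1 (mod 14782).

4553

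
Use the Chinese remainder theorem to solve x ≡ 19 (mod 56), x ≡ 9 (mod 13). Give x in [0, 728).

243

Write x = 19 + 56·k. Then 56·k ≡ 9 − 19 ≡ 3 (mod 13).
Need 56⁻¹ mod 13. Extended Euclid on (13, 4):
13 = 3*4 + 1
4 = 4*1 + 0
Back-substitute:
1 = 13 − 3·4
56⁻¹ ≡ 10 (mod 13), so k ≡ 10·3 ≡ 4 (mod 13).
x = 19 + 56·4 = 243.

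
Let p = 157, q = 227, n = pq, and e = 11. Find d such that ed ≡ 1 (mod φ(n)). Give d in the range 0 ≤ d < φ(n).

φ(n) = (p−1)(q−1) = 156·226 = 35256.
Need d with 11·d ≡ 1 (mod 35256). Apply the extended Euclidean algorithm:
35256 = 3205*11 + 1
11 = 11*1 + 0
Back-substitute:
1 = 35256 − 3205·11
So 11·(-3205) ≡ 1 (mod 35256), hence d ≡ -3205 ≡ 32051 (mod 35256).

32051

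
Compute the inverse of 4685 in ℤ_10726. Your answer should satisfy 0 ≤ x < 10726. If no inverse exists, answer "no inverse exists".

3077

Extended Euclidean algorithm:
10726 = 2·4685 + 1356
4685 = 3·1356 + 617
1356 = 2·617 + 122
617 = 5·122 + 7
122 = 17·7 + 3
7 = 2·3 + 1
3 = 3·1 + 0
gcd = 1, so the inverse exists. Back-substitute:
1 = 7 − 2·3
1 = −2·122 + 35·7
1 = 35·617 − 177·122
1 = −177·1356 + 389·617
1 = 389·4685 − 1344·1356
1 = −1344·10726 + 3077·4685
So 4685·3077 ≡ 1 (mod 10726).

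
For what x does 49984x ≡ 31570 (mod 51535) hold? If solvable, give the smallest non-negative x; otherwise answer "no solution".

First find gcd(49984, 51535):
51535 = 1·49984 + 1551
49984 = 32·1551 + 352
1551 = 4·352 + 143
352 = 2·143 + 66
143 = 2·66 + 11
66 = 6·11 + 0
gcd = 11 and 11 | 31570, so solutions exist. Divide through by 11: 4544x ≡ 2870 (mod 4685).
Now find 4544⁻¹ mod 4685:
4685 = 1×4544 + 141
4544 = 32×141 + 32
141 = 4×32 + 13
32 = 2×13 + 6
13 = 2×6 + 1
6 = 6×1 + 0
Back-substitute:
1 = 13 − 2·6
1 = −2·32 + 5·13
1 = 5·141 − 22·32
1 = −22·4544 + 709·141
1 = 709·4685 − 731·4544
So 4544·(-731) ≡ 1 (mod 4685), i.e. 4544⁻¹ ≡ 3954.
Then x ≡ 3954·2870 ≡ 910 (mod 4685); the smallest non-negative solution is x = 910.

910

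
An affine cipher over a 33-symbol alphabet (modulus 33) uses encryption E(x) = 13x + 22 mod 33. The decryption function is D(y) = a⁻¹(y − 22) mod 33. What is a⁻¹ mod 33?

28

gcd(33, 13) by repeated division:
33 = 2*13 + 7
13 = 1*7 + 6
7 = 1*6 + 1
6 = 6*1 + 0
gcd = 1, so the inverse exists. Back-substitute:
1 = 7 − 6
1 = −13 + 2·7
1 = 2·33 − 5·13
Thus 13·(-5) ≡ 1 (mod 33); reducing, -5 mod 33 = 28.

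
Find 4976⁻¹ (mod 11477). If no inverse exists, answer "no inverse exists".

Extended Euclidean algorithm:
11477 = 2*4976 + 1525
4976 = 3*1525 + 401
1525 = 3*401 + 322
401 = 1*322 + 79
322 = 4*79 + 6
79 = 13*6 + 1
6 = 6*1 + 0
The gcd is 1. Working backward:
1 = 79 − 13·6
1 = −13·322 + 53·79
1 = 53·401 − 66·322
1 = −66·1525 + 251·401
1 = 251·4976 − 819·1525
1 = −819·11477 + 1889·4976
So 4976·1889 ≡ 1 (mod 11477).

1889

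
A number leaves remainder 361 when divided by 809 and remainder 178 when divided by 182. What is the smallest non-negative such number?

Write x = 361 + 809·k. Then 809·k ≡ 178 − 361 ≡ 181 (mod 182).
Need 809⁻¹ mod 182. Extended Euclid on (182, 81):
182 = 2×81 + 20
81 = 4×20 + 1
20 = 20×1 + 0
Back-substitute:
1 = 81 − 4·20
1 = −4·182 + 9·81
809⁻¹ ≡ 9 (mod 182), so k ≡ 9·181 ≡ 173 (mod 182).
x = 361 + 809·173 = 140318.

140318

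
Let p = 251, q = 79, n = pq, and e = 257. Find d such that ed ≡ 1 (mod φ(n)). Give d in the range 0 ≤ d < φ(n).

φ(n) = (p−1)(q−1) = 250·78 = 19500.
Need d with 257·d ≡ 1 (mod 19500). Apply the extended Euclidean algorithm:
19500 = 75·257 + 225
257 = 1·225 + 32
225 = 7·32 + 1
32 = 32·1 + 0
Back-substitute:
1 = 225 − 7·32
1 = −7·257 + 8·225
1 = 8·19500 − 607·257
So 257·(-607) ≡ 1 (mod 19500), hence d ≡ -607 ≡ 18893 (mod 19500).

18893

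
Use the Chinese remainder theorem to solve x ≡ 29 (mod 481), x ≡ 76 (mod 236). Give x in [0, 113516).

Write x = 29 + 481·k. Then 481·k ≡ 76 − 29 ≡ 47 (mod 236).
Need 481⁻¹ mod 236. Extended Euclid on (236, 9):
236 = 26·9 + 2
9 = 4·2 + 1
2 = 2·1 + 0
Back-substitute:
1 = 9 − 4·2
1 = −4·236 + 105·9
481⁻¹ ≡ 105 (mod 236), so k ≡ 105·47 ≡ 215 (mod 236).
x = 29 + 481·215 = 103444.

103444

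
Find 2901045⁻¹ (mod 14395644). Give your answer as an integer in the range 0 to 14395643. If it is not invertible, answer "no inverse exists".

no inverse exists

Euclidean algorithm on 14395644, 2901045:
14395644 = 4*2901045 + 2791464
2901045 = 1*2791464 + 109581
2791464 = 25*109581 + 51939
109581 = 2*51939 + 5703
51939 = 9*5703 + 612
5703 = 9*612 + 195
612 = 3*195 + 27
195 = 7*27 + 6
27 = 4*6 + 3
6 = 2*3 + 0
Since gcd = 3 > 1, 2901045 is not a unit mod 14395644.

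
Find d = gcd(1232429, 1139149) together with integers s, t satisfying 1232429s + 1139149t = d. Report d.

Euclidean algorithm:
1232429 = 1·1139149 + 93280
1139149 = 12·93280 + 19789
93280 = 4·19789 + 14124
19789 = 1·14124 + 5665
14124 = 2·5665 + 2794
5665 = 2·2794 + 77
2794 = 36·77 + 22
77 = 3·22 + 11
22 = 2·11 + 0
gcd(1232429, 1139149) = 11.
Working backward:
11 = 77 − 3·22
11 = −3·2794 + 109·77
11 = 109·5665 − 221·2794
11 = −221·14124 + 551·5665
11 = 551·19789 − 772·14124
11 = −772·93280 + 3639·19789
11 = 3639·1139149 − 44440·93280
11 = −44440·1232429 + 48079·1139149
So 11 = (-44440)·1232429 + (48079)·1139149.

11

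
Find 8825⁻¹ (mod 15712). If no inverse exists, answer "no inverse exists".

Run Euclid on (15712, 8825):
15712 = 1*8825 + 6887
8825 = 1*6887 + 1938
6887 = 3*1938 + 1073
1938 = 1*1073 + 865
1073 = 1*865 + 208
865 = 4*208 + 33
208 = 6*33 + 10
33 = 3*10 + 3
10 = 3*3 + 1
3 = 3*1 + 0
gcd = 1, so the inverse exists. Back-substitute:
1 = 10 − 3·3
1 = −3·33 + 10·10
1 = 10·208 − 63·33
1 = −63·865 + 262·208
1 = 262·1073 − 325·865
1 = −325·1938 + 587·1073
1 = 587·6887 − 2086·1938
1 = −2086·8825 + 2673·6887
1 = 2673·15712 − 4759·8825
Thus 8825·(-4759) ≡ 1 (mod 15712); reducing, -4759 mod 15712 = 10953.

10953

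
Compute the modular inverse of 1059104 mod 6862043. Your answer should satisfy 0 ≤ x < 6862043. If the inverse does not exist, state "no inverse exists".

6617269

Apply the Euclidean algorithm to 6862043 and 1059104:
6862043 = 6*1059104 + 507419
1059104 = 2*507419 + 44266
507419 = 11*44266 + 20493
44266 = 2*20493 + 3280
20493 = 6*3280 + 813
3280 = 4*813 + 28
813 = 29*28 + 1
28 = 28*1 + 0
The gcd is 1. Working backward:
1 = 813 − 29·28
1 = −29·3280 + 117·813
1 = 117·20493 − 731·3280
1 = −731·44266 + 1579·20493
1 = 1579·507419 − 18100·44266
1 = −18100·1059104 + 37779·507419
1 = 37779·6862043 − 244774·1059104
Thus 1059104·(-244774) ≡ 1 (mod 6862043); reducing, -244774 mod 6862043 = 6617269.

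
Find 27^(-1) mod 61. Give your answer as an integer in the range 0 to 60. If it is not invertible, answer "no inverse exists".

52

gcd(61, 27) by repeated division:
61 = 2*27 + 7
27 = 3*7 + 6
7 = 1*6 + 1
6 = 6*1 + 0
Since gcd(27, 61) = 1, back-substitute to write 1 as a combination:
1 = 7 − 6
1 = −27 + 4·7
1 = 4·61 − 9·27
So 27·(-9) ≡ 1 (mod 61), and -9 ≡ 52 (mod 61).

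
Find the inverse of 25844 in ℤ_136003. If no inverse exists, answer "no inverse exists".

Compute gcd(25844, 136003):
136003 = 5*25844 + 6783
25844 = 3*6783 + 5495
6783 = 1*5495 + 1288
5495 = 4*1288 + 343
1288 = 3*343 + 259
343 = 1*259 + 84
259 = 3*84 + 7
84 = 12*7 + 0
The gcd is 7, not 1, hence no inverse exists.

no inverse exists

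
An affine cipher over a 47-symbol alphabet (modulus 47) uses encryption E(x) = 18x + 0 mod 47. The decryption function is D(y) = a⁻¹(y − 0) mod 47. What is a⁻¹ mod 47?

34

gcd(47, 18) by repeated division:
47 = 2*18 + 11
18 = 1*11 + 7
11 = 1*7 + 4
7 = 1*4 + 3
4 = 1*3 + 1
3 = 3*1 + 0
The gcd is 1. Working backward:
1 = 4 − 3
1 = −7 + 2·4
1 = 2·11 − 3·7
1 = −3·18 + 5·11
1 = 5·47 − 13·18
So 18·(-13) ≡ 1 (mod 47), and -13 ≡ 34 (mod 47).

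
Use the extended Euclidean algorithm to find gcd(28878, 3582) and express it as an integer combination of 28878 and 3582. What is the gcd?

6

Repeated division:
28878 = 8*3582 + 222
3582 = 16*222 + 30
222 = 7*30 + 12
30 = 2*12 + 6
12 = 2*6 + 0
gcd(28878, 3582) = 6.
Back-substituting:
6 = 30 − 2·12
6 = −2·222 + 15·30
6 = 15·3582 − 242·222
6 = −242·28878 + 1951·3582
So 6 = (-242)·28878 + (1951)·3582.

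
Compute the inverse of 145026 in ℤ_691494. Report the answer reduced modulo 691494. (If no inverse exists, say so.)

Euclidean algorithm on 691494, 145026:
691494 = 4·145026 + 111390
145026 = 1·111390 + 33636
111390 = 3·33636 + 10482
33636 = 3·10482 + 2190
10482 = 4·2190 + 1722
2190 = 1·1722 + 468
1722 = 3·468 + 318
468 = 1·318 + 150
318 = 2·150 + 18
150 = 8·18 + 6
18 = 3·6 + 0
gcd(145026, 691494) = 6 ≠ 1, so 145026 has no multiplicative inverse modulo 691494.

no inverse exists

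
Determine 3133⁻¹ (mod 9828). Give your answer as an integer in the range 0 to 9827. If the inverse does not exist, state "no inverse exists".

Euclidean algorithm on 9828, 3133:
9828 = 3×3133 + 429
3133 = 7×429 + 130
429 = 3×130 + 39
130 = 3×39 + 13
39 = 3×13 + 0
Since gcd = 13 > 1, 3133 is not a unit mod 9828.

no inverse exists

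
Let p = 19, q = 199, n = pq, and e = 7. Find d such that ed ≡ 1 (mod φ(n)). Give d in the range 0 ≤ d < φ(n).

3055

φ(n) = (p−1)(q−1) = 18·198 = 3564.
Need d with 7·d ≡ 1 (mod 3564). Apply the extended Euclidean algorithm:
3564 = 509*7 + 1
7 = 7*1 + 0
Back-substitute:
1 = 3564 − 509·7
So 7·(-509) ≡ 1 (mod 3564), hence d ≡ -509 ≡ 3055 (mod 3564).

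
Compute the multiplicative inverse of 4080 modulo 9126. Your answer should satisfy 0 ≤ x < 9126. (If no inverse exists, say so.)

Compute gcd(4080, 9126):
9126 = 2*4080 + 966
4080 = 4*966 + 216
966 = 4*216 + 102
216 = 2*102 + 12
102 = 8*12 + 6
12 = 2*6 + 0
Since gcd = 6 > 1, 4080 is not a unit mod 9126.

no inverse exists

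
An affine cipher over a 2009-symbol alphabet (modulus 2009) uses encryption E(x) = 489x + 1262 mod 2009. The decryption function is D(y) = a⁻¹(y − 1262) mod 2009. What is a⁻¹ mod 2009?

Extended Euclidean algorithm:
2009 = 4*489 + 53
489 = 9*53 + 12
53 = 4*12 + 5
12 = 2*5 + 2
5 = 2*2 + 1
2 = 2*1 + 0
The gcd is 1. Working backward:
1 = 5 − 2·2
1 = −2·12 + 5·5
1 = 5·53 − 22·12
1 = −22·489 + 203·53
1 = 203·2009 − 834·489
Hence 489⁻¹ ≡ -834 ≡ 1175 (mod 2009).

1175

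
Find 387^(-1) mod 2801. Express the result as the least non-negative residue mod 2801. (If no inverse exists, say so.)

Apply the Euclidean algorithm to 2801 and 387:
2801 = 7·387 + 92
387 = 4·92 + 19
92 = 4·19 + 16
19 = 1·16 + 3
16 = 5·3 + 1
3 = 3·1 + 0
Since gcd(387, 2801) = 1, back-substitute to write 1 as a combination:
1 = 16 − 5·3
1 = −5·19 + 6·16
1 = 6·92 − 29·19
1 = −29·387 + 122·92
1 = 122·2801 − 883·387
Hence 387⁻¹ ≡ -883 ≡ 1918 (mod 2801).

1918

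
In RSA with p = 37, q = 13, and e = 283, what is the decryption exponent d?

403

φ(n) = (p−1)(q−1) = 36·12 = 432.
Need d with 283·d ≡ 1 (mod 432). Apply the extended Euclidean algorithm:
432 = 1*283 + 149
283 = 1*149 + 134
149 = 1*134 + 15
134 = 8*15 + 14
15 = 1*14 + 1
14 = 14*1 + 0
Back-substitute:
1 = 15 − 14
1 = −134 + 9·15
1 = 9·149 − 10·134
1 = −10·283 + 19·149
1 = 19·432 − 29·283
So 283·(-29) ≡ 1 (mod 432), hence d ≡ -29 ≡ 403 (mod 432).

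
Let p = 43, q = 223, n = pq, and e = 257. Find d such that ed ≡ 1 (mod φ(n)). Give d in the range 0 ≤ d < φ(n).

8417

φ(n) = (p−1)(q−1) = 42·222 = 9324.
Need d with 257·d ≡ 1 (mod 9324). Apply the extended Euclidean algorithm:
9324 = 36×257 + 72
257 = 3×72 + 41
72 = 1×41 + 31
41 = 1×31 + 10
31 = 3×10 + 1
10 = 10×1 + 0
Back-substitute:
1 = 31 − 3·10
1 = −3·41 + 4·31
1 = 4·72 − 7·41
1 = −7·257 + 25·72
1 = 25·9324 − 907·257
So 257·(-907) ≡ 1 (mod 9324), hence d ≡ -907 ≡ 8417 (mod 9324).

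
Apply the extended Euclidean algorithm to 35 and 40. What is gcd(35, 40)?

Apply Euclid's algorithm to 40 and 35:
40 = 1×35 + 5
35 = 7×5 + 0
gcd(35, 40) = 5.
Express as a combination:
5 = 40 − 35
So 5 = (1)·40 + (-1)·35.

5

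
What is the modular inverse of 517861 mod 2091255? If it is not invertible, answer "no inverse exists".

1890796

Extended Euclidean algorithm:
2091255 = 4×517861 + 19811
517861 = 26×19811 + 2775
19811 = 7×2775 + 386
2775 = 7×386 + 73
386 = 5×73 + 21
73 = 3×21 + 10
21 = 2×10 + 1
10 = 10×1 + 0
Since gcd(517861, 2091255) = 1, back-substitute to write 1 as a combination:
1 = 21 − 2·10
1 = −2·73 + 7·21
1 = 7·386 − 37·73
1 = −37·2775 + 266·386
1 = 266·19811 − 1899·2775
1 = −1899·517861 + 49640·19811
1 = 49640·2091255 − 200459·517861
Hence 517861⁻¹ ≡ -200459 ≡ 1890796 (mod 2091255).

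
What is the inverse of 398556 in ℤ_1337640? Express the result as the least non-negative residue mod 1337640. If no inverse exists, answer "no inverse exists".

Compute gcd(398556, 1337640):
1337640 = 3·398556 + 141972
398556 = 2·141972 + 114612
141972 = 1·114612 + 27360
114612 = 4·27360 + 5172
27360 = 5·5172 + 1500
5172 = 3·1500 + 672
1500 = 2·672 + 156
672 = 4·156 + 48
156 = 3·48 + 12
48 = 4·12 + 0
The gcd is 12, not 1, hence no inverse exists.

no inverse exists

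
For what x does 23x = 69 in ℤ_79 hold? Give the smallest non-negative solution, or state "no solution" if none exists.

3

First find gcd(23, 79):
79 = 3·23 + 10
23 = 2·10 + 3
10 = 3·3 + 1
3 = 3·1 + 0
gcd = 1, so a unique solution mod 79 exists.
Back-substitute for the Bézout coefficients:
1 = 10 − 3·3
1 = −3·23 + 7·10
1 = 7·79 − 24·23
So 23·(-24) ≡ 1 (mod 79), giving 23⁻¹ ≡ 55.
x ≡ 23⁻¹·69 ≡ 55·69 ≡ 3 (mod 79).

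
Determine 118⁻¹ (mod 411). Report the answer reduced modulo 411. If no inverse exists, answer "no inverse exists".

gcd(411, 118) by repeated division:
411 = 3×118 + 57
118 = 2×57 + 4
57 = 14×4 + 1
4 = 4×1 + 0
gcd = 1, so the inverse exists. Back-substitute:
1 = 57 − 14·4
1 = −14·118 + 29·57
1 = 29·411 − 101·118
So 118·(-101) ≡ 1 (mod 411), and -101 ≡ 310 (mod 411).

310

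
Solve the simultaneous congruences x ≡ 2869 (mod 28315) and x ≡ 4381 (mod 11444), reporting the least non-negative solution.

206362589

Write x = 2869 + 28315·k. Then 28315·k ≡ 4381 − 2869 ≡ 1512 (mod 11444).
Need 28315⁻¹ mod 11444. Extended Euclid on (11444, 5427):
11444 = 2×5427 + 590
5427 = 9×590 + 117
590 = 5×117 + 5
117 = 23×5 + 2
5 = 2×2 + 1
2 = 2×1 + 0
Back-substitute:
1 = 5 − 2·2
1 = −2·117 + 47·5
1 = 47·590 − 237·117
1 = −237·5427 + 2180·590
1 = 2180·11444 − 4597·5427
28315⁻¹ ≡ 6847 (mod 11444), so k ≡ 6847·1512 ≡ 7288 (mod 11444).
x = 2869 + 28315·7288 = 206362589.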